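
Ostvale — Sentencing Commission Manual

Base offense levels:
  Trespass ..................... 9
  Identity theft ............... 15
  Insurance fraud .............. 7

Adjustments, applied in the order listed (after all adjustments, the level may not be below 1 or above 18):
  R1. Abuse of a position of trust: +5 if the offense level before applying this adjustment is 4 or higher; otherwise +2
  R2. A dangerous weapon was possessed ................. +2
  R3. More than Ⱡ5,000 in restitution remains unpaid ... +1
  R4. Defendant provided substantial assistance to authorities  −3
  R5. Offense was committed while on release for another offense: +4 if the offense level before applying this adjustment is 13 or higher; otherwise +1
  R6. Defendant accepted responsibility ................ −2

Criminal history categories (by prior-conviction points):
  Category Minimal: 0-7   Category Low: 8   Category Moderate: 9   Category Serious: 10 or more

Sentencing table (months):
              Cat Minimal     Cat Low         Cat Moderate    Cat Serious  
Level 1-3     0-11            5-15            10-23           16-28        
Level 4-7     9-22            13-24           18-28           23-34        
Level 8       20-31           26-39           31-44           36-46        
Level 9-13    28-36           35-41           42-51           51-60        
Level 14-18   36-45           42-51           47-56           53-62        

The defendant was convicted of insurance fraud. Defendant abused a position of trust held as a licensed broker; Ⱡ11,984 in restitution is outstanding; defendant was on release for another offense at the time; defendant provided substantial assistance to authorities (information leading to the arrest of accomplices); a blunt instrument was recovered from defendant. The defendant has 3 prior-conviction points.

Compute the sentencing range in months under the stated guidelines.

Base offense level for insurance fraud: 7.
R1 applies (level before this adjustment is 7 ≥ 4, so +5): 7 + 5 = 12.
R2 applies: 12 + 2 = 14.
R3 applies: 14 + 1 = 15.
R4 applies: 15 − 3 = 12.
R5 applies (level before this adjustment is 12 < 13, so +1): 12 + 1 = 13.
Final offense level: 13.
Criminal history: 3 prior points → Category Minimal (0-7).
Level 13 falls in the 9-13 band.
Grid: Level 9-13 × Category Minimal = 28-36 months.

28-36 months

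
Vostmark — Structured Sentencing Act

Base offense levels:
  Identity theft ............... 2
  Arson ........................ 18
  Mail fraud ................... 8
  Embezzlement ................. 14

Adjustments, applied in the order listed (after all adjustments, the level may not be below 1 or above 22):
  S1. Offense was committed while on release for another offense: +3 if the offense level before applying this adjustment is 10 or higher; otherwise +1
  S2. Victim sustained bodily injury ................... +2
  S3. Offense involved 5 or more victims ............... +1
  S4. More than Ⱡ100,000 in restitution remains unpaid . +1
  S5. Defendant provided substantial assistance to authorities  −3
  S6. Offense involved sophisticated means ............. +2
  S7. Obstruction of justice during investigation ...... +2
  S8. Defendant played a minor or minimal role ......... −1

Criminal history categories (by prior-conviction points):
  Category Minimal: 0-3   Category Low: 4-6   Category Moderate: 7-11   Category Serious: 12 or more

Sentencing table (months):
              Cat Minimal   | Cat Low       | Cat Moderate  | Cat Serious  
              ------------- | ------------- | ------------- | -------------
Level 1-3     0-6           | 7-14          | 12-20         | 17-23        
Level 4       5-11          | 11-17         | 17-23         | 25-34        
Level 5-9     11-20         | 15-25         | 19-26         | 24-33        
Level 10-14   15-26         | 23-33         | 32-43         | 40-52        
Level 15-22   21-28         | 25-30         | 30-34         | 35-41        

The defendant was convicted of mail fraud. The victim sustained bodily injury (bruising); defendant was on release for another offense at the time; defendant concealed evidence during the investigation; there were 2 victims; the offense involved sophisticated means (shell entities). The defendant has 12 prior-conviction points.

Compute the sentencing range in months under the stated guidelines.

Base offense level for mail fraud: 8.
S1 applies (level before this adjustment is 8 < 10, so +1): 8 + 1 = 9.
S2 applies: 9 + 2 = 11.
S4 does not apply.
S6 applies: 11 + 2 = 13.
S7 applies: 13 + 2 = 15.
Final offense level: 15.
Criminal history: 12 prior points → Category Serious (12+).
Level 15 falls in the 15-22 band.
Grid: Level 15-22 × Category Serious = 35-41 months.

35-41 months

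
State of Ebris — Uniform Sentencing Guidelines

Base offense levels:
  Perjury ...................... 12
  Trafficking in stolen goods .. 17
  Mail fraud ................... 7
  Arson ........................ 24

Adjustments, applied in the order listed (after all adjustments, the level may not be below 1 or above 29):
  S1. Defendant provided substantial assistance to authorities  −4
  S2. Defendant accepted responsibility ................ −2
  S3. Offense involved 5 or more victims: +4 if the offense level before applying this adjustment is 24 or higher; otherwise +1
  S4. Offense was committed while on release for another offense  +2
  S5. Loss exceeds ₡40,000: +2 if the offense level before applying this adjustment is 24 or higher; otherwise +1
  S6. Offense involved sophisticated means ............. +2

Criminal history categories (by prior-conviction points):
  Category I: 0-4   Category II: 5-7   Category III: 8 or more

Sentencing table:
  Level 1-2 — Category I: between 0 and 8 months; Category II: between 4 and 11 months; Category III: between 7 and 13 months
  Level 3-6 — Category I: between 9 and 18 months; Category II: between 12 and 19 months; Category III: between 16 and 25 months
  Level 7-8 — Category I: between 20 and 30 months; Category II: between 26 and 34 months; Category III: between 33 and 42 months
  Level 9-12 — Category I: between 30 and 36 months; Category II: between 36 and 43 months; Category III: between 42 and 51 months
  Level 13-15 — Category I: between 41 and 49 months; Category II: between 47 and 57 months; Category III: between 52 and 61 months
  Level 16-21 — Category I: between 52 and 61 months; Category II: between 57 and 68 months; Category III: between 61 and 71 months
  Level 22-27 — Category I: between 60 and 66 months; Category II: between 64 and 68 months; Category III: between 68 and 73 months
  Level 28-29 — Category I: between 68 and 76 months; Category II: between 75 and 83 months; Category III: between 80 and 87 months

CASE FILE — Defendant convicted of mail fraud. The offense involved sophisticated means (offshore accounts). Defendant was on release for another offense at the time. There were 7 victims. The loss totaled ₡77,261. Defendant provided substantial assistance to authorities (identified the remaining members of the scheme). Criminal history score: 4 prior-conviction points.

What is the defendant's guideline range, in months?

30-36 months

Base offense level for mail fraud: 7.
S1 applies: 7 − 4 = 3.
S2 does not apply.
S3 applies (level before this adjustment is 3 < 24, so +1): 3 + 1 = 4.
S4 applies: 4 + 2 = 6.
S5 applies (level before this adjustment is 6 < 24, so +1): 6 + 1 = 7.
S6 applies: 7 + 2 = 9.
Final offense level: 9.
Criminal history: 4 prior points → Category I (0-4).
Level 9 falls in the 9-12 band.
Grid: Level 9-12 × Category I = 30-36 months.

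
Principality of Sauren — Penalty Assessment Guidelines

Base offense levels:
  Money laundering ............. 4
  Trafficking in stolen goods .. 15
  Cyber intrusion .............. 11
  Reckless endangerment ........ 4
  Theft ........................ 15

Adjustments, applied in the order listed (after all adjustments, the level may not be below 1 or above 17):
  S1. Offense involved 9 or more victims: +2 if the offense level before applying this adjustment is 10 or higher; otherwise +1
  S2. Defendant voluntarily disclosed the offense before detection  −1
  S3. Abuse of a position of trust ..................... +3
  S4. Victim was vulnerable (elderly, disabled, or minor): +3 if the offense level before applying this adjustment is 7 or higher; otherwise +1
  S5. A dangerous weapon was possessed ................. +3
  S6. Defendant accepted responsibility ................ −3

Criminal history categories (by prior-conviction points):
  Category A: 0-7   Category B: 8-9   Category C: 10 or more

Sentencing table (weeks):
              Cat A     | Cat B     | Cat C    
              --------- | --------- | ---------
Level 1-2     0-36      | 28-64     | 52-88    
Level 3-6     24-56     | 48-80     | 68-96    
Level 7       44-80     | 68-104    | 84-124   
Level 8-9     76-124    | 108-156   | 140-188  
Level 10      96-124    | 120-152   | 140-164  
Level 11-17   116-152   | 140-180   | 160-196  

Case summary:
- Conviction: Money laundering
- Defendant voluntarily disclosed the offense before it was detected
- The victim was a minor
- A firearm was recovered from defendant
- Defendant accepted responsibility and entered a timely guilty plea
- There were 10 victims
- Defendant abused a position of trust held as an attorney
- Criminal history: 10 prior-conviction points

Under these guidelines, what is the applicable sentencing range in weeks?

140-164 weeks

Base offense level for money laundering: 4.
S1 applies (level before this adjustment is 4 < 10, so +1): 4 + 1 = 5.
S2 applies: 5 − 1 = 4.
S3 applies: 4 + 3 = 7.
S4 applies (level before this adjustment is 7 ≥ 7, so +3): 7 + 3 = 10.
S5 applies: 10 + 3 = 13.
S6 applies: 13 − 3 = 10.
Final offense level: 10.
Criminal history: 10 prior points → Category C (10+).
Level 10 falls in the 10 band.
Grid: Level 10 × Category C = 140-164 weeks.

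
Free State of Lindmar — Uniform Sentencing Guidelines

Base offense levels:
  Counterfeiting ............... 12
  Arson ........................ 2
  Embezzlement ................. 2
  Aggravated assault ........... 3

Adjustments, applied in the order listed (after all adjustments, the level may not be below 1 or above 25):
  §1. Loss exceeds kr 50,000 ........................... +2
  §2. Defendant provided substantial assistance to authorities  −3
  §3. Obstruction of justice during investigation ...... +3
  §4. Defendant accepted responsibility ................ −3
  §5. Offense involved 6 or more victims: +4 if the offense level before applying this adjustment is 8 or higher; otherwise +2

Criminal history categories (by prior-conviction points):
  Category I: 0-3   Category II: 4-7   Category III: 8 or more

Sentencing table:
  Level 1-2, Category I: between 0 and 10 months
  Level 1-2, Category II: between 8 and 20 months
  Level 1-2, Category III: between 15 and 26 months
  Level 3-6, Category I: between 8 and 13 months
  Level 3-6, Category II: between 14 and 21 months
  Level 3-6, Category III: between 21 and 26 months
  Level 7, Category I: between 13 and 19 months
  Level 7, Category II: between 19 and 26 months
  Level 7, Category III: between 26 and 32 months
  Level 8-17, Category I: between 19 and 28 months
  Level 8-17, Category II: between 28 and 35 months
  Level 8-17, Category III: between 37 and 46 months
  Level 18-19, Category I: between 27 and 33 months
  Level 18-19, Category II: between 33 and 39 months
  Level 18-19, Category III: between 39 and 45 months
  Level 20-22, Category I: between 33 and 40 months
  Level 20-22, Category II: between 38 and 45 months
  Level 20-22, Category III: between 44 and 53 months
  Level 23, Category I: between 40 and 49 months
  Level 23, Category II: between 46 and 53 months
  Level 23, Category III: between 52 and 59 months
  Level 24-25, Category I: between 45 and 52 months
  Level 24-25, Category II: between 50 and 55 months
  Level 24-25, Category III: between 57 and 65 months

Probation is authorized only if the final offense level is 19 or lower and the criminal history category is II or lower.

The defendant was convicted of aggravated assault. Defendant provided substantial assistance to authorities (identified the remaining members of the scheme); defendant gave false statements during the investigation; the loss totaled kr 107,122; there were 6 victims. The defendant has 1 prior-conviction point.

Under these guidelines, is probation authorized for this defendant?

Base offense level for aggravated assault: 3.
§1 applies: 3 + 2 = 5.
§2 applies: 5 − 3 = 2.
§3 applies: 2 + 3 = 5.
§4 does not apply.
§5 applies (level before this adjustment is 5 < 8, so +2): 5 + 2 = 7.
Final offense level: 7.
Criminal history: 1 prior point → Category I (0-3).
Level 7 falls in the 7 band.
Grid: Level 7 × Category I = 13-19 months.
Probation check: level 7 ≤ 19 and category I ≤ II → eligible.

Yes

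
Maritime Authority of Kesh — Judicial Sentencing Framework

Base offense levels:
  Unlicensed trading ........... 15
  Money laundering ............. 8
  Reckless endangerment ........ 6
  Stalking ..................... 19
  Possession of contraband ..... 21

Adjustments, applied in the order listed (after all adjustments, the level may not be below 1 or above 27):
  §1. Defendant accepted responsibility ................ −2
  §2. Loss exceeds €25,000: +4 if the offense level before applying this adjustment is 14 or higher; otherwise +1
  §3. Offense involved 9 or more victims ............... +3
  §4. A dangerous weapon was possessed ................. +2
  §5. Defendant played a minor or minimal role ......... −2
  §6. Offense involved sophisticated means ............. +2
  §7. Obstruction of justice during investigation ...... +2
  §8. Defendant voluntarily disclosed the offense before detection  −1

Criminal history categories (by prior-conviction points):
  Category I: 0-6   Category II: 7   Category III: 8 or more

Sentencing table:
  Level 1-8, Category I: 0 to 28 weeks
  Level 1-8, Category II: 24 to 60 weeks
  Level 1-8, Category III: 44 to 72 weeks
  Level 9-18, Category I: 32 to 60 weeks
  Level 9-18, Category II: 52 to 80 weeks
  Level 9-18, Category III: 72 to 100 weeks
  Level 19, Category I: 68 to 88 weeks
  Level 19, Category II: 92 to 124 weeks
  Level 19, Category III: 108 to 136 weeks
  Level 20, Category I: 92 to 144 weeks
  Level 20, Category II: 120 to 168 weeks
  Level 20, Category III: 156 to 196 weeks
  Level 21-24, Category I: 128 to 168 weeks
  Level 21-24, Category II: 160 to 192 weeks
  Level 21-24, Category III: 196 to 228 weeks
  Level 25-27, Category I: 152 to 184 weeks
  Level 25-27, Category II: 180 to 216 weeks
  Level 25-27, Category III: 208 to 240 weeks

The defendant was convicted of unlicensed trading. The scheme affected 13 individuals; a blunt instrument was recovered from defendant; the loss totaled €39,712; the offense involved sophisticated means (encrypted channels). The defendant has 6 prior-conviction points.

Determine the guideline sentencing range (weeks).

Base offense level for unlicensed trading: 15.
§2 applies (level before this adjustment is 15 ≥ 14, so +4): 15 + 4 = 19.
§3 applies: 19 + 3 = 22.
§4 applies: 22 + 2 = 24.
§5 does not apply.
§6 applies: 24 + 2 = 26.
§8 does not apply.
Final offense level: 26.
Criminal history: 6 prior points → Category I (0-6).
Level 26 falls in the 25-27 band.
Grid: Level 25-27 × Category I = 152-184 weeks.

152-184 weeks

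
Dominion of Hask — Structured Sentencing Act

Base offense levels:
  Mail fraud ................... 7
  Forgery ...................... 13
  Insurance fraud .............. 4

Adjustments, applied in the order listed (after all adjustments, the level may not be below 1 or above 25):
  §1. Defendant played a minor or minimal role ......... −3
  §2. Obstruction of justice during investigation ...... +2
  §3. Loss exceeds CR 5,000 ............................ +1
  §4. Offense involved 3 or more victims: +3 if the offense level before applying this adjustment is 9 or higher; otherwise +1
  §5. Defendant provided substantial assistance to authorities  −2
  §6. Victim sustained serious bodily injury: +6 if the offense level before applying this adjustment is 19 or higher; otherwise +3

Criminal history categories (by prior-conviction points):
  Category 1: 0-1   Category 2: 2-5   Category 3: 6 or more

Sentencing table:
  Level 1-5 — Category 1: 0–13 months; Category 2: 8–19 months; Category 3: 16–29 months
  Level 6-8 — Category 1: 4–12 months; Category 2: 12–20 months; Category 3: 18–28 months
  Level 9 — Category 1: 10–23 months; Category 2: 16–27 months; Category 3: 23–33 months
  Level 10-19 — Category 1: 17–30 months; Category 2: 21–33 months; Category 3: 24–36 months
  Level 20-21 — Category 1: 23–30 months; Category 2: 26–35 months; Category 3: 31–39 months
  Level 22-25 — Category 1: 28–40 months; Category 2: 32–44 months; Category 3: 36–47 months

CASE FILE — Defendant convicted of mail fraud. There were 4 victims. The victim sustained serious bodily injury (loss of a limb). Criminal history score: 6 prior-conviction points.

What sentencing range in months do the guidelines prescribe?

Base offense level for mail fraud: 7.
§1 does not apply.
§3 does not apply.
§4 applies (level before this adjustment is 7 < 9, so +1): 7 + 1 = 8.
§5 does not apply.
§6 applies (level before this adjustment is 8 < 19, so +3): 8 + 3 = 11.
Final offense level: 11.
Criminal history: 6 prior points → Category 3 (6+).
Level 11 falls in the 10-19 band.
Grid: Level 10-19 × Category 3 = 24-36 months.

24-36 months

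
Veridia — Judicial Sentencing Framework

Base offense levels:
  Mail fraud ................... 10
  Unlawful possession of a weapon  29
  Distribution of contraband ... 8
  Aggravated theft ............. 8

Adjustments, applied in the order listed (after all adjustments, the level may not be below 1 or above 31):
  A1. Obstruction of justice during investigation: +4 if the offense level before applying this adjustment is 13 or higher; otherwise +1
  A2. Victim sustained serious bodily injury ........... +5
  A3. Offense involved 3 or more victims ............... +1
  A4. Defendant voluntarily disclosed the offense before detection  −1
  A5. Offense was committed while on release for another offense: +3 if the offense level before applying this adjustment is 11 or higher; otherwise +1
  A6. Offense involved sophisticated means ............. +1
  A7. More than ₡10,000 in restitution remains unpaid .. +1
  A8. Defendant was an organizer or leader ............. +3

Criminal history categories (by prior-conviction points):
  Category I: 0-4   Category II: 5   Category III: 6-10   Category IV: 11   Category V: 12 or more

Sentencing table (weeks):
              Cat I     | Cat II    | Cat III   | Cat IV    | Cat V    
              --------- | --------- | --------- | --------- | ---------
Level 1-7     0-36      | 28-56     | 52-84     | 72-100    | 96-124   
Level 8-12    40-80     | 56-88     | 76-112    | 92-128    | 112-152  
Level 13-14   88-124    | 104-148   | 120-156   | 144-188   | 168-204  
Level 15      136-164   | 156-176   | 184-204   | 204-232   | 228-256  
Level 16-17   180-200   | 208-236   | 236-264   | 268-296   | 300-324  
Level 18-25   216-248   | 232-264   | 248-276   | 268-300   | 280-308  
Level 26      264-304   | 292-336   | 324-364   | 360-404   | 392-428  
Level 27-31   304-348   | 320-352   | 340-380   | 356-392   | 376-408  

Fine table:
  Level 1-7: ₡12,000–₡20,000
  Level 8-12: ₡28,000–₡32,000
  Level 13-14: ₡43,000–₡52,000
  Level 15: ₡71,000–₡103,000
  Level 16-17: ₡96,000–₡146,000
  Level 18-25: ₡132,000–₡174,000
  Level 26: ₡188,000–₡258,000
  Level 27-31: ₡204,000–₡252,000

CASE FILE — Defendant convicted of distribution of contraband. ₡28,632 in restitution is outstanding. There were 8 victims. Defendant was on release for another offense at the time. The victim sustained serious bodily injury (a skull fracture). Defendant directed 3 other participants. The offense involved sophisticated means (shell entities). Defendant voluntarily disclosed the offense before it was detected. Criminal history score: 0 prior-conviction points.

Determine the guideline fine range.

₡132,000–₡174,000

Base offense level for distribution of contraband: 8.
A2 applies: 8 + 5 = 13.
A3 applies: 13 + 1 = 14.
A4 applies: 14 − 1 = 13.
A5 applies (level before this adjustment is 13 ≥ 11, so +3): 13 + 3 = 16.
A6 applies: 16 + 1 = 17.
A7 applies: 17 + 1 = 18.
A8 applies: 18 + 3 = 21.
Final offense level: 21.
Level 21 falls in the 18-25 band.
Fine table: Level 18-25 → ₡132,000–₡174,000.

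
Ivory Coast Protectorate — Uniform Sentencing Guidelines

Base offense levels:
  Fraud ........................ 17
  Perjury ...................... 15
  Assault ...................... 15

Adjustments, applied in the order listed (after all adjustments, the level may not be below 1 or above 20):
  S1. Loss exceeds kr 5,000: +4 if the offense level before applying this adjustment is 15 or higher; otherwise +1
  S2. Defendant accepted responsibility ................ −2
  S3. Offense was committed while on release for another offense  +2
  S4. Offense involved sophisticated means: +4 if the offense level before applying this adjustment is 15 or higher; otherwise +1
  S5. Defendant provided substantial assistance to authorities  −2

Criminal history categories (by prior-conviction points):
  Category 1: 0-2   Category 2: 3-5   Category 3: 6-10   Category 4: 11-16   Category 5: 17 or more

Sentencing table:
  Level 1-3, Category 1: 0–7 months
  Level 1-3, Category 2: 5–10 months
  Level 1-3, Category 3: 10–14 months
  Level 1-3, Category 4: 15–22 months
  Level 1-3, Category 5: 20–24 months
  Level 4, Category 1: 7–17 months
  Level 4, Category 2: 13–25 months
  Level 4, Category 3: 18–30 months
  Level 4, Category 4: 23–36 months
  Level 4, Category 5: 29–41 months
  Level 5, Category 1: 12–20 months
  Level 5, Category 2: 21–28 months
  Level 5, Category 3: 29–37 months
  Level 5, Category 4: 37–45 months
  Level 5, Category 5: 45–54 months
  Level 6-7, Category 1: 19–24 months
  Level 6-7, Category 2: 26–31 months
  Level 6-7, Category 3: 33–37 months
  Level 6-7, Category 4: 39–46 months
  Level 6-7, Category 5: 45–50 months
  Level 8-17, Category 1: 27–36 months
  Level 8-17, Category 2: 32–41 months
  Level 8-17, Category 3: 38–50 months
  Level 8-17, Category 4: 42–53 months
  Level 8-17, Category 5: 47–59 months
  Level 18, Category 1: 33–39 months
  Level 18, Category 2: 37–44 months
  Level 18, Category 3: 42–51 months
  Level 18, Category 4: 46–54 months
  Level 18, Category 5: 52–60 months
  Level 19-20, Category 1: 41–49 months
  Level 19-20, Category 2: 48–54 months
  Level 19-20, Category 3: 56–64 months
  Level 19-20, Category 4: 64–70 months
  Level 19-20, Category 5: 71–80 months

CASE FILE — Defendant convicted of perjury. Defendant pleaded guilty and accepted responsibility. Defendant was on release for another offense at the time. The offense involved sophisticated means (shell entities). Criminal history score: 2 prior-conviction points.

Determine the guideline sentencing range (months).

41-49 months

Base offense level for perjury: 15.
S2 applies: 15 − 2 = 13.
S3 applies: 13 + 2 = 15.
S4 applies (level before this adjustment is 15 ≥ 15, so +4): 15 + 4 = 19.
Final offense level: 19.
Criminal history: 2 prior points → Category 1 (0-2).
Level 19 falls in the 19-20 band.
Grid: Level 19-20 × Category 1 = 41-49 months.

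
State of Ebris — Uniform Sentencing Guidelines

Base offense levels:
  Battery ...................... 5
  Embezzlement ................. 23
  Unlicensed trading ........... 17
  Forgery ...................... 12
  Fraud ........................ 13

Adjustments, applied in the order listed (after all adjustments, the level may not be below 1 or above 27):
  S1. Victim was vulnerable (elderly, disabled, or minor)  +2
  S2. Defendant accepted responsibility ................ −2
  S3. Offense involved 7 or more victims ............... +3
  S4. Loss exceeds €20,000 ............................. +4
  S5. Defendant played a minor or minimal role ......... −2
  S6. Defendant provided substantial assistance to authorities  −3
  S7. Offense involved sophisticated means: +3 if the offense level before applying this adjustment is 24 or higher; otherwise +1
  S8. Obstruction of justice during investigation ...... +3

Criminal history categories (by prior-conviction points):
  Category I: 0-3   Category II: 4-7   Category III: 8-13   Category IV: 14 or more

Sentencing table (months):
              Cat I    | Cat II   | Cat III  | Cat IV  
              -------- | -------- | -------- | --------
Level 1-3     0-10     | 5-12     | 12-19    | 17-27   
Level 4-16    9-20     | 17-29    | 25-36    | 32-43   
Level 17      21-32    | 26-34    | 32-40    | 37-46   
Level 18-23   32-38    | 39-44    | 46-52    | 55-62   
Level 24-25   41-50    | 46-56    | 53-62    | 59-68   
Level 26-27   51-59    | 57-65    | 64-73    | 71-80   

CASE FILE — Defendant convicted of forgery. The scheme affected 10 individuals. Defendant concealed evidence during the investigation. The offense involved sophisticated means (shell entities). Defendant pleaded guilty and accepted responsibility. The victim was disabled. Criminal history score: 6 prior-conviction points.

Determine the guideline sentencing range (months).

39-44 months

Base offense level for forgery: 12.
S1 applies: 12 + 2 = 14.
S2 applies: 14 − 2 = 12.
S3 applies: 12 + 3 = 15.
S4 does not apply.
S7 applies (level before this adjustment is 15 < 24, so +1): 15 + 1 = 16.
S8 applies: 16 + 3 = 19.
Final offense level: 19.
Criminal history: 6 prior points → Category II (4-7).
Level 19 falls in the 18-23 band.
Grid: Level 18-23 × Category II = 39-44 months.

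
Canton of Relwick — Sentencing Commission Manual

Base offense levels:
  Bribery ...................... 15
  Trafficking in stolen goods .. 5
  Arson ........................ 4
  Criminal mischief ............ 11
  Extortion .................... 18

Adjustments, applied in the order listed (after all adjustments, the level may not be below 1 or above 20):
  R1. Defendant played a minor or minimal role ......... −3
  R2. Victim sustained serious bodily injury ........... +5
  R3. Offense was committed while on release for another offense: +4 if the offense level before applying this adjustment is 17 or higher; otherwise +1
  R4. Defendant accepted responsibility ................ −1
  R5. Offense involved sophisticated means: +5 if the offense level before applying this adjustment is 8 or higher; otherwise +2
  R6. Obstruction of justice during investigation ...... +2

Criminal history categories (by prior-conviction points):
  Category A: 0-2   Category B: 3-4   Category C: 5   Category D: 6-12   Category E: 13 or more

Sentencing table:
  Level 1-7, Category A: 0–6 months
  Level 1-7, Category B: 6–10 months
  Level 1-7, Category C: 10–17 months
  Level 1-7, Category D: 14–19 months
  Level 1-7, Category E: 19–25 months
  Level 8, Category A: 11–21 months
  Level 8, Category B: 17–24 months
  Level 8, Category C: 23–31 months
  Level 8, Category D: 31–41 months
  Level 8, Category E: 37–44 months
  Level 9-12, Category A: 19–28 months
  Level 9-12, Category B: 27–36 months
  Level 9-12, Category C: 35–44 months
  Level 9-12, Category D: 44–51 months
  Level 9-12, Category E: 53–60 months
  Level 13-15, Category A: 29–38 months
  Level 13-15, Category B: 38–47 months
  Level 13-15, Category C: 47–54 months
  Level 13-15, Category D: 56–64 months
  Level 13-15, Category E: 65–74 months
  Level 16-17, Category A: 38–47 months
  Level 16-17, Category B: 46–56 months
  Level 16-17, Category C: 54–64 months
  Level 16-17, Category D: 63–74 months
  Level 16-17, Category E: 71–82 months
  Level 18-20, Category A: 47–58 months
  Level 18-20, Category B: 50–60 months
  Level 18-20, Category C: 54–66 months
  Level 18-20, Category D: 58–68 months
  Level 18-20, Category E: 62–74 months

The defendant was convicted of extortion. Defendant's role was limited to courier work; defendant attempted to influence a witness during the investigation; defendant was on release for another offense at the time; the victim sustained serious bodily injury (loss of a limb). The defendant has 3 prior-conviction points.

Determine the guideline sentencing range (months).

Base offense level for extortion: 18.
R1 applies: 18 − 3 = 15.
R2 applies: 15 + 5 = 20.
R3 applies (level before this adjustment is 20 ≥ 17, so +4): 20 + 4 = 24.
R5 does not apply.
R6 applies: 24 + 2 = 26.
Level 26 exceeds the maximum of 20; capped at 20.
Final offense level: 20.
Criminal history: 3 prior points → Category B (3-4).
Level 20 falls in the 18-20 band.
Grid: Level 18-20 × Category B = 50-60 months.

50-60 months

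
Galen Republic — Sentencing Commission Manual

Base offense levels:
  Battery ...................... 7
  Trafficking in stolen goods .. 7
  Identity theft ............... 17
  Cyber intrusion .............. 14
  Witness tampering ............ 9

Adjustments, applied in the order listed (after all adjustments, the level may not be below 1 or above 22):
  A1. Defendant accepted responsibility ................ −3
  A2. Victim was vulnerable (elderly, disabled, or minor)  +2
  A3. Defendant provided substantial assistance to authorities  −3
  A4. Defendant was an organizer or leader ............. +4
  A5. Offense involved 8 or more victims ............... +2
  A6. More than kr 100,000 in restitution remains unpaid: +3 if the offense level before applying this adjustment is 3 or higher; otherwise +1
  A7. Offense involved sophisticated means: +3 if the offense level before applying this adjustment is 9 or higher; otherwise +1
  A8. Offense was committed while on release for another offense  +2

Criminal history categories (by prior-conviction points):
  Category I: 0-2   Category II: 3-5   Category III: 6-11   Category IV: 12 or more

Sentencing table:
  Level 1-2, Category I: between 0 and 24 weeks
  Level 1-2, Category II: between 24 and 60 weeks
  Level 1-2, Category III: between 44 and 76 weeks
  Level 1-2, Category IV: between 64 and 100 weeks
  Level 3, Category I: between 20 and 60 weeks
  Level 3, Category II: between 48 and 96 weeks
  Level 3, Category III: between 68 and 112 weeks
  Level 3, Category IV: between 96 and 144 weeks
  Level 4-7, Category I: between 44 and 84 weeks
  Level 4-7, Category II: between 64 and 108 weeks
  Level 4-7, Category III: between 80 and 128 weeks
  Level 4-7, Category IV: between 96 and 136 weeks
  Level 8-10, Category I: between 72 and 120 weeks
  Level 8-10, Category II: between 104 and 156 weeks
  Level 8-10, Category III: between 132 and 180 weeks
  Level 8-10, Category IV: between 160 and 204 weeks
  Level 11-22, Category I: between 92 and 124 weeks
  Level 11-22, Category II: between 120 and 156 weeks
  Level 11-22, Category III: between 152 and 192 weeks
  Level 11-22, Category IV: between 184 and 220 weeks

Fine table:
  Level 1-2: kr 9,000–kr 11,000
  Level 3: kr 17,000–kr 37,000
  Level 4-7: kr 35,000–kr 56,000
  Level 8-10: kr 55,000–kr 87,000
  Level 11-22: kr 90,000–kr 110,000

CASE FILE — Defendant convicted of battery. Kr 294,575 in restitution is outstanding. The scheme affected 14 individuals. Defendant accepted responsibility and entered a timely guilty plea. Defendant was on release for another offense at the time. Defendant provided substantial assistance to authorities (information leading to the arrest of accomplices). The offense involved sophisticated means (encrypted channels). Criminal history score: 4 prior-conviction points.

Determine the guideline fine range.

kr 55,000–kr 87,000

Base offense level for battery: 7.
A1 applies: 7 − 3 = 4.
A2 does not apply.
A3 applies: 4 − 3 = 1.
A5 applies: 1 + 2 = 3.
A6 applies (level before this adjustment is 3 ≥ 3, so +3): 3 + 3 = 6.
A7 applies (level before this adjustment is 6 < 9, so +1): 6 + 1 = 7.
A8 applies: 7 + 2 = 9.
Final offense level: 9.
Level 9 falls in the 8-10 band.
Fine table: Level 8-10 → kr 55,000–kr 87,000.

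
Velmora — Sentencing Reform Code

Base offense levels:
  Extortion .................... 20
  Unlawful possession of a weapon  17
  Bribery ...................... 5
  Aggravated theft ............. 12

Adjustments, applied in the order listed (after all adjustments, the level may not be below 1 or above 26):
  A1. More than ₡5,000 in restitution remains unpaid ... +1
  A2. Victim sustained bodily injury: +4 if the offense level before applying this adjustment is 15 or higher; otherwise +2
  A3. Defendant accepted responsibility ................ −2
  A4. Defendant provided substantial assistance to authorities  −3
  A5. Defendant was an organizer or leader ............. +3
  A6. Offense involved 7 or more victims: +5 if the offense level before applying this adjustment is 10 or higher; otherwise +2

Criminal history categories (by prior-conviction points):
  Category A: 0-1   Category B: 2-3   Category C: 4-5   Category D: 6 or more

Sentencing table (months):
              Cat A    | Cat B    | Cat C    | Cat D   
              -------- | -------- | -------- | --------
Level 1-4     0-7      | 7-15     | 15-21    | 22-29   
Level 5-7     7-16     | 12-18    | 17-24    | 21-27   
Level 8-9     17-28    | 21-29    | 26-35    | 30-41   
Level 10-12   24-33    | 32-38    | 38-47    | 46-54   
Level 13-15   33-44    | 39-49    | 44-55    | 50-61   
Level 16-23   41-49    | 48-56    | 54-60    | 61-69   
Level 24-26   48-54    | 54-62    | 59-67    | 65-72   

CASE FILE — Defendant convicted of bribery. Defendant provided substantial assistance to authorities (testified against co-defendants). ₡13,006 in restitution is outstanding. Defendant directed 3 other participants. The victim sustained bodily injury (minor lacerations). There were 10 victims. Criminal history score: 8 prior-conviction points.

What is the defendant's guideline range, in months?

Base offense level for bribery: 5.
A1 applies: 5 + 1 = 6.
A2 applies (level before this adjustment is 6 < 15, so +2): 6 + 2 = 8.
A4 applies: 8 − 3 = 5.
A5 applies: 5 + 3 = 8.
A6 applies (level before this adjustment is 8 < 10, so +2): 8 + 2 = 10.
Final offense level: 10.
Criminal history: 8 prior points → Category D (6+).
Level 10 falls in the 10-12 band.
Grid: Level 10-12 × Category D = 46-54 months.

46-54 months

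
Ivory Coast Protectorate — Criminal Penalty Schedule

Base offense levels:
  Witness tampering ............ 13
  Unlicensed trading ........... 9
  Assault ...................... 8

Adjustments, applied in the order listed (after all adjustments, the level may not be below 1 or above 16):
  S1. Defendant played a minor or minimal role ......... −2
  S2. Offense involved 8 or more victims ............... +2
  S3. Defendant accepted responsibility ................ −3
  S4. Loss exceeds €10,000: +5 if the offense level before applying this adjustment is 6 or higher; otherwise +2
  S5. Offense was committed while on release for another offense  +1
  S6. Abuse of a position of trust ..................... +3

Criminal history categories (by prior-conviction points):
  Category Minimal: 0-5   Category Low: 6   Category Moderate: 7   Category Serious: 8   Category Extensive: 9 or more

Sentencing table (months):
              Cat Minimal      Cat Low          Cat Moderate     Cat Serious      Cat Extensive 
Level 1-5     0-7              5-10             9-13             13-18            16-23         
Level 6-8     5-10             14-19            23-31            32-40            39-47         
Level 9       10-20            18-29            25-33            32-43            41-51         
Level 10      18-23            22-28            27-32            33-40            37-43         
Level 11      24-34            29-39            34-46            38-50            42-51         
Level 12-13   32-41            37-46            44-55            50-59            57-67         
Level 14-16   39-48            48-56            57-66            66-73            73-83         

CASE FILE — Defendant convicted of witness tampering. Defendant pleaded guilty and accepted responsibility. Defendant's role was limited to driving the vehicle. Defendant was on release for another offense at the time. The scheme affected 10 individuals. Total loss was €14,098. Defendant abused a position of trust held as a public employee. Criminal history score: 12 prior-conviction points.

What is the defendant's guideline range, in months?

Base offense level for witness tampering: 13.
S1 applies: 13 − 2 = 11.
S2 applies: 11 + 2 = 13.
S3 applies: 13 − 3 = 10.
S4 applies (level before this adjustment is 10 ≥ 6, so +5): 10 + 5 = 15.
S5 applies: 15 + 1 = 16.
S6 applies: 16 + 3 = 19.
Level 19 exceeds the maximum of 16; capped at 16.
Final offense level: 16.
Criminal history: 12 prior points → Category Extensive (9+).
Level 16 falls in the 14-16 band.
Grid: Level 14-16 × Category Extensive = 73-83 months.

73-83 months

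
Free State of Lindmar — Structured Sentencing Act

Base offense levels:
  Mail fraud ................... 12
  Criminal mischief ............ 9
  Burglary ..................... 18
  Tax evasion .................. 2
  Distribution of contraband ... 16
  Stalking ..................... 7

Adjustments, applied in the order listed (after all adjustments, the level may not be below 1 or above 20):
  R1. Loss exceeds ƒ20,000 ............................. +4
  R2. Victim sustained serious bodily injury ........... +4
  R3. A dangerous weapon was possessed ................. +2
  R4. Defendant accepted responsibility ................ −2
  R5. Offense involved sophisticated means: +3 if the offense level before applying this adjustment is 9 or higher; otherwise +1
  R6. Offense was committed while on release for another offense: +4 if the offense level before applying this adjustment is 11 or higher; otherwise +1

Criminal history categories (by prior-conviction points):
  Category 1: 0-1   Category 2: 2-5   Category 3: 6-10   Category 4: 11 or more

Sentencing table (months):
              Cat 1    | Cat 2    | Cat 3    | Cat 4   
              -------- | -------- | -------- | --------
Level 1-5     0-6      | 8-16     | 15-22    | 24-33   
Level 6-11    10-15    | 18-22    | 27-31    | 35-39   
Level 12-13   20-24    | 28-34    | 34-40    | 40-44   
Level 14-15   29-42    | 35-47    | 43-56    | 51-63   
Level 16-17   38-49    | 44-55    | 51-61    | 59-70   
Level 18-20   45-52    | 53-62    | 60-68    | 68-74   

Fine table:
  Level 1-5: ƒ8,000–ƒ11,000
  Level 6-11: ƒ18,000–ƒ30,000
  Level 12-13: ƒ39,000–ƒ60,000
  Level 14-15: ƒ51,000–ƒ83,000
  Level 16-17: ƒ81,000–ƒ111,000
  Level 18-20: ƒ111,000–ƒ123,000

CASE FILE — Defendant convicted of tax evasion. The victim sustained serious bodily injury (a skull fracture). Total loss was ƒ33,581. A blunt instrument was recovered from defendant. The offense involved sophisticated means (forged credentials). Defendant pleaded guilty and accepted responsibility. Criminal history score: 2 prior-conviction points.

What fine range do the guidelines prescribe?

ƒ39,000–ƒ60,000

Base offense level for tax evasion: 2.
R1 applies: 2 + 4 = 6.
R2 applies: 6 + 4 = 10.
R3 applies: 10 + 2 = 12.
R4 applies: 12 − 2 = 10.
R5 applies (level before this adjustment is 10 ≥ 9, so +3): 10 + 3 = 13.
R6 does not apply.
Final offense level: 13.
Level 13 falls in the 12-13 band.
Fine table: Level 12-13 → ƒ39,000–ƒ60,000.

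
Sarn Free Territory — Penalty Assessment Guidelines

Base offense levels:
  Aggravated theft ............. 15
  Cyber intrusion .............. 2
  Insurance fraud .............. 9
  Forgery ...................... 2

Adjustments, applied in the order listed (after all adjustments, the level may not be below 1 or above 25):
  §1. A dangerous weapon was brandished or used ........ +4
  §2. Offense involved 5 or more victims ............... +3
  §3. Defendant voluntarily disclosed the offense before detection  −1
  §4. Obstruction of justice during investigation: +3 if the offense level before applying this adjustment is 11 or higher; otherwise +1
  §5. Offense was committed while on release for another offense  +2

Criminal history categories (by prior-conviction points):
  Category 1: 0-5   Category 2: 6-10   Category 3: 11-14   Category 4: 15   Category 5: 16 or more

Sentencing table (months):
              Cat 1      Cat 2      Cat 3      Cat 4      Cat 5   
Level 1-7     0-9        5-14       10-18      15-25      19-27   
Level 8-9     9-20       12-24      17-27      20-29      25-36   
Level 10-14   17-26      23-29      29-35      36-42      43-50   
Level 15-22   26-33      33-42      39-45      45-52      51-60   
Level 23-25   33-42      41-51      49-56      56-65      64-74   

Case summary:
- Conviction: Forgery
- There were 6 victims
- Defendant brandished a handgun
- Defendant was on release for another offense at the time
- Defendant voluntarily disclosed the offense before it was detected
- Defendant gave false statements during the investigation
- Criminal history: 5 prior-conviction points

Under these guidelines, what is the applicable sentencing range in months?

Base offense level for forgery: 2.
§1 applies: 2 + 4 = 6.
§2 applies: 6 + 3 = 9.
§3 applies: 9 − 1 = 8.
§4 applies (level before this adjustment is 8 < 11, so +1): 8 + 1 = 9.
§5 applies: 9 + 2 = 11.
Final offense level: 11.
Criminal history: 5 prior points → Category 1 (0-5).
Level 11 falls in the 10-14 band.
Grid: Level 10-14 × Category 1 = 17-26 months.

17-26 months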